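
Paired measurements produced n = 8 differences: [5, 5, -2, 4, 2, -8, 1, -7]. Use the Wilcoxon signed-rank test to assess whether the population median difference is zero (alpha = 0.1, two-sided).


Step 1: Drop any zero differences (none here) and take |d_i|.
|d| = [5, 5, 2, 4, 2, 8, 1, 7]
Step 2: Midrank |d_i| (ties get averaged ranks).
ranks: |5|->5.5, |5|->5.5, |2|->2.5, |4|->4, |2|->2.5, |8|->8, |1|->1, |7|->7
Step 3: Attach original signs; sum ranks with positive sign and with negative sign.
W+ = 5.5 + 5.5 + 4 + 2.5 + 1 = 18.5
W- = 2.5 + 8 + 7 = 17.5
(Check: W+ + W- = 36 should equal n(n+1)/2 = 36.)
Step 4: Test statistic W = min(W+, W-) = 17.5.
Step 5: Ties in |d|, so use the tie-corrected normal approximation.
        E[W] = n(n+1)/4 = 8*9/4 = 18.
        Tie groups: |d|=2 (t=2), |d|=5 (t=2); sum(t^3 - t) = 12.
        Var[W] = n(n+1)(2n+1)/24 - sum(t^3-t)/48 = 1224/24 - 12/48 = 50.75.
        z = (W - E[W]) / sqrt(Var[W]) = (17.5 - 18) / 7.1239 = -0.0702.
        Two-sided p = 2*Phi(z) = 0.944045.
Step 6: alpha = 0.1. fail to reject H0.

W+ = 18.5, W- = 17.5, W = min = 17.5, p = 0.944045, fail to reject H0.


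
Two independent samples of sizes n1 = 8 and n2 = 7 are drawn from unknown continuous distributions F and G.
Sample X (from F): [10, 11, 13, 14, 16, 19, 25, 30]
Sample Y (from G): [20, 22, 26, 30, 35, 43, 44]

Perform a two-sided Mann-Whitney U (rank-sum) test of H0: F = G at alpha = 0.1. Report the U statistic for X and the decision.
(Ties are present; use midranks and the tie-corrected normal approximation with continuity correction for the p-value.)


Step 1: Combine and sort all 15 observations; assign midranks.
sorted (value, group): (10,X), (11,X), (13,X), (14,X), (16,X), (19,X), (20,Y), (22,Y), (25,X), (26,Y), (30,X), (30,Y), (35,Y), (43,Y), (44,Y)
ranks: 10->1, 11->2, 13->3, 14->4, 16->5, 19->6, 20->7, 22->8, 25->9, 26->10, 30->11.5, 30->11.5, 35->13, 43->14, 44->15
Step 2: Rank sum for X: R1 = 1 + 2 + 3 + 4 + 5 + 6 + 9 + 11.5 = 41.5.
Step 3: U_X = R1 - n1(n1+1)/2 = 41.5 - 8*9/2 = 41.5 - 36 = 5.5.
       U_Y = n1*n2 - U_X = 56 - 5.5 = 50.5.
Step 4: Ties are present, so use the tie-corrected normal approximation (with continuity correction) for the p-value.
Step 5: p-value = 0.010826; compare to alpha = 0.1. reject H0.

U_X = 5.5, p = 0.010826, reject H0 at alpha = 0.1.


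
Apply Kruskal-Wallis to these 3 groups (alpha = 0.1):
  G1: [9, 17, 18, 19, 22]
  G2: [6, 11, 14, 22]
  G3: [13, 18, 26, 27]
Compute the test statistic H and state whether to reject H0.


Step 1: Combine all N = 13 observations and assign midranks.
sorted (value, group, rank): (6,G2,1), (9,G1,2), (11,G2,3), (13,G3,4), (14,G2,5), (17,G1,6), (18,G1,7.5), (18,G3,7.5), (19,G1,9), (22,G1,10.5), (22,G2,10.5), (26,G3,12), (27,G3,13)
Step 2: Sum ranks within each group.
R_1 = 35 (n_1 = 5)
R_2 = 19.5 (n_2 = 4)
R_3 = 36.5 (n_3 = 4)
Step 3: H = 12/(N(N+1)) * sum(R_i^2/n_i) - 3(N+1)
     = 12/(13*14) * (35^2/5 + 19.5^2/4 + 36.5^2/4) - 3*14
     = 0.065934 * 673.125 - 42
     = 2.381868.
Step 4: Ties present; correction factor C = 1 - 12/(13^3 - 13) = 0.994505. Corrected H = 2.381868 / 0.994505 = 2.395028.
Step 5: Under H0, H ~ chi^2(2); p-value = 0.301944.
Step 6: alpha = 0.1. fail to reject H0.

H = 2.3950, df = 2, p = 0.301944, fail to reject H0.


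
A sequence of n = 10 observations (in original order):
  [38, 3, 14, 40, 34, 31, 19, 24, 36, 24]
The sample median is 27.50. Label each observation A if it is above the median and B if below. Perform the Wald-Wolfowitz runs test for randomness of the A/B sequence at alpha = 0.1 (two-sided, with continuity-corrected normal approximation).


Step 1: Compute median = 27.50; label A = above, B = below.
Labels in order: ABBAAABBAB  (n_A = 5, n_B = 5)
Step 2: Count runs R = 6.
Step 3: Under H0 (random ordering), E[R] = 2*n_A*n_B/(n_A+n_B) + 1 = 2*5*5/10 + 1 = 6.0000.
        Var[R] = 2*n_A*n_B*(2*n_A*n_B - n_A - n_B) / ((n_A+n_B)^2 * (n_A+n_B-1)) = 2000/900 = 2.2222.
        SD[R] = 1.4907.
Step 4: R = E[R], so z = 0 with no continuity correction.
Step 5: Two-sided p-value via normal approximation = 2*(1 - Phi(|z|)) = 1.000000.
Step 6: alpha = 0.1. fail to reject H0.

R = 6, z = 0.0000, p = 1.000000, fail to reject H0.


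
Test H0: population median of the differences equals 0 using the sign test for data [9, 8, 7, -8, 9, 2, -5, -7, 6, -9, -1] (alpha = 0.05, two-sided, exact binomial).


Step 1: Discard zero differences. Original n = 11; n_eff = number of nonzero differences = 11.
Nonzero differences (with sign): +9, +8, +7, -8, +9, +2, -5, -7, +6, -9, -1
Step 2: Count signs: positive = 6, negative = 5.
Step 3: Under H0: P(positive) = 0.5, so the number of positives S ~ Bin(11, 0.5).
Step 4: Two-sided exact p-value = sum of Bin(11,0.5) probabilities at or below the observed probability = 1.000000.
Step 5: alpha = 0.05. fail to reject H0.

n_eff = 11, pos = 6, neg = 5, p = 1.000000, fail to reject H0.


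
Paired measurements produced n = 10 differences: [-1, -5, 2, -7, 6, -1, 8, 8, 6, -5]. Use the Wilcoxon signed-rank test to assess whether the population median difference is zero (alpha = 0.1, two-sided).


Step 1: Drop any zero differences (none here) and take |d_i|.
|d| = [1, 5, 2, 7, 6, 1, 8, 8, 6, 5]
Step 2: Midrank |d_i| (ties get averaged ranks).
ranks: |1|->1.5, |5|->4.5, |2|->3, |7|->8, |6|->6.5, |1|->1.5, |8|->9.5, |8|->9.5, |6|->6.5, |5|->4.5
Step 3: Attach original signs; sum ranks with positive sign and with negative sign.
W+ = 3 + 6.5 + 9.5 + 9.5 + 6.5 = 35
W- = 1.5 + 4.5 + 8 + 1.5 + 4.5 = 20
(Check: W+ + W- = 55 should equal n(n+1)/2 = 55.)
Step 4: Test statistic W = min(W+, W-) = 20.
Step 5: Ties in |d|, so use the tie-corrected normal approximation.
        E[W] = n(n+1)/4 = 10*11/4 = 27.5.
        Tie groups: |d|=1 (t=2), |d|=5 (t=2), |d|=6 (t=2), |d|=8 (t=2); sum(t^3 - t) = 24.
        Var[W] = n(n+1)(2n+1)/24 - sum(t^3-t)/48 = 2310/24 - 24/48 = 95.75.
        z = (W - E[W]) / sqrt(Var[W]) = (20 - 27.5) / 9.7852 = -0.7665.
        Two-sided p = 2*Phi(z) = 0.443400.
Step 6: alpha = 0.1. fail to reject H0.

W+ = 35, W- = 20, W = min = 20, p = 0.443400, fail to reject H0.


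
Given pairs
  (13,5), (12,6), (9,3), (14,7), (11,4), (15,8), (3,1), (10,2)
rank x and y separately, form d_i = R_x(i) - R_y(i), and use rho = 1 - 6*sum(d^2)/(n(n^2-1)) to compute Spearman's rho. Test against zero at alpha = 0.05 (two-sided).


Step 1: Rank x and y separately (midranks; no ties here).
rank(x): 13->6, 12->5, 9->2, 14->7, 11->4, 15->8, 3->1, 10->3
rank(y): 5->5, 6->6, 3->3, 7->7, 4->4, 8->8, 1->1, 2->2
Step 2: d_i = R_x(i) - R_y(i); compute d_i^2.
  (6-5)^2=1, (5-6)^2=1, (2-3)^2=1, (7-7)^2=0, (4-4)^2=0, (8-8)^2=0, (1-1)^2=0, (3-2)^2=1
sum(d^2) = 4.
Step 3: rho = 1 - 6*4 / (8*(8^2 - 1)) = 1 - 24/504 = 0.952381.
Step 4: Under H0, t = rho * sqrt((n-2)/(1-rho^2)) = 7.6509 ~ t(6).
Step 5: Two-sided p-value from the t-distribution with 6 df = 0.000260.
Step 6: alpha = 0.05. reject H0.

rho = 0.9524, p = 0.000260, reject H0 at alpha = 0.05.


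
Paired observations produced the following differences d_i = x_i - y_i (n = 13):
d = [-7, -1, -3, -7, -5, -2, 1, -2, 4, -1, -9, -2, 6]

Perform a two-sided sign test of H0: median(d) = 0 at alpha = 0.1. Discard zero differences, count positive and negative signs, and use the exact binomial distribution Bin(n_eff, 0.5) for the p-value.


Step 1: Discard zero differences. Original n = 13; n_eff = number of nonzero differences = 13.
Nonzero differences (with sign): -7, -1, -3, -7, -5, -2, +1, -2, +4, -1, -9, -2, +6
Step 2: Count signs: positive = 3, negative = 10.
Step 3: Under H0: P(positive) = 0.5, so the number of positives S ~ Bin(13, 0.5).
Step 4: Two-sided exact p-value = sum of Bin(13,0.5) probabilities at or below the observed probability = 0.092285.
Step 5: alpha = 0.1. reject H0.

n_eff = 13, pos = 3, neg = 10, p = 0.092285, reject H0.


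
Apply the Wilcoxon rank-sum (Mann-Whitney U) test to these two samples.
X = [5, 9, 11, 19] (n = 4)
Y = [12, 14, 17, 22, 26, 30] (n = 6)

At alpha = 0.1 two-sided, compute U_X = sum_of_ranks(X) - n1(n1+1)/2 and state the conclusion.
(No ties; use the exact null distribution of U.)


Step 1: Combine and sort all 10 observations; assign midranks.
sorted (value, group): (5,X), (9,X), (11,X), (12,Y), (14,Y), (17,Y), (19,X), (22,Y), (26,Y), (30,Y)
ranks: 5->1, 9->2, 11->3, 12->4, 14->5, 17->6, 19->7, 22->8, 26->9, 30->10
Step 2: Rank sum for X: R1 = 1 + 2 + 3 + 7 = 13.
Step 3: U_X = R1 - n1(n1+1)/2 = 13 - 4*5/2 = 13 - 10 = 3.
       U_Y = n1*n2 - U_X = 24 - 3 = 21.
Step 4: No ties, so the exact null distribution of U (based on enumerating the C(10,4) = 210 equally likely rank assignments) gives the two-sided p-value.
Step 5: p-value = 0.066667; compare to alpha = 0.1. reject H0.

U_X = 3, p = 0.066667, reject H0 at alpha = 0.1.


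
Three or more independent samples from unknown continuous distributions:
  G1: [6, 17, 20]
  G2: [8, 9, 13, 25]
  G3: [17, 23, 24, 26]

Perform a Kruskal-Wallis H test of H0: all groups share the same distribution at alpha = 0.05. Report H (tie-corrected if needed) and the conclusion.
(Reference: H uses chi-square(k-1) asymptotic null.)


Step 1: Combine all N = 11 observations and assign midranks.
sorted (value, group, rank): (6,G1,1), (8,G2,2), (9,G2,3), (13,G2,4), (17,G1,5.5), (17,G3,5.5), (20,G1,7), (23,G3,8), (24,G3,9), (25,G2,10), (26,G3,11)
Step 2: Sum ranks within each group.
R_1 = 13.5 (n_1 = 3)
R_2 = 19 (n_2 = 4)
R_3 = 33.5 (n_3 = 4)
Step 3: H = 12/(N(N+1)) * sum(R_i^2/n_i) - 3(N+1)
     = 12/(11*12) * (13.5^2/3 + 19^2/4 + 33.5^2/4) - 3*12
     = 0.090909 * 431.562 - 36
     = 3.232955.
Step 4: Ties present; correction factor C = 1 - 6/(11^3 - 11) = 0.995455. Corrected H = 3.232955 / 0.995455 = 3.247717.
Step 5: Under H0, H ~ chi^2(2); p-value = 0.197137.
Step 6: alpha = 0.05. fail to reject H0.

H = 3.2477, df = 2, p = 0.197137, fail to reject H0.


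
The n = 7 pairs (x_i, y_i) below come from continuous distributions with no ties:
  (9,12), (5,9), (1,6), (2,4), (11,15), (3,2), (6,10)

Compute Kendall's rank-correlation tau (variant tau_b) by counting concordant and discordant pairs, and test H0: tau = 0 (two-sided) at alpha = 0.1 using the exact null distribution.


Step 1: Enumerate the 21 unordered pairs (i,j) with i<j and classify each by sign(x_j-x_i) * sign(y_j-y_i).
  (1,2):dx=-4,dy=-3->C; (1,3):dx=-8,dy=-6->C; (1,4):dx=-7,dy=-8->C; (1,5):dx=+2,dy=+3->C
  (1,6):dx=-6,dy=-10->C; (1,7):dx=-3,dy=-2->C; (2,3):dx=-4,dy=-3->C; (2,4):dx=-3,dy=-5->C
  (2,5):dx=+6,dy=+6->C; (2,6):dx=-2,dy=-7->C; (2,7):dx=+1,dy=+1->C; (3,4):dx=+1,dy=-2->D
  (3,5):dx=+10,dy=+9->C; (3,6):dx=+2,dy=-4->D; (3,7):dx=+5,dy=+4->C; (4,5):dx=+9,dy=+11->C
  (4,6):dx=+1,dy=-2->D; (4,7):dx=+4,dy=+6->C; (5,6):dx=-8,dy=-13->C; (5,7):dx=-5,dy=-5->C
  (6,7):dx=+3,dy=+8->C
Step 2: C = 18, D = 3, total pairs = 21.
Step 3: tau = (C - D)/(n(n-1)/2) = (18 - 3)/21 = 0.714286.
Step 4: Exact two-sided p-value (enumerate n! = 5040 permutations of y under H0): p = 0.030159.
Step 5: alpha = 0.1. reject H0.

tau_b = 0.7143 (C=18, D=3), p = 0.030159, reject H0.


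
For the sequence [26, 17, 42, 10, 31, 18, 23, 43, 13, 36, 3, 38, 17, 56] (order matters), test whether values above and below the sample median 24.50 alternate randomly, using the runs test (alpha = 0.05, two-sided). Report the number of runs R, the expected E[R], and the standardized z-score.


Step 1: Compute median = 24.50; label A = above, B = below.
Labels in order: ABABABBABABABA  (n_A = 7, n_B = 7)
Step 2: Count runs R = 13.
Step 3: Under H0 (random ordering), E[R] = 2*n_A*n_B/(n_A+n_B) + 1 = 2*7*7/14 + 1 = 8.0000.
        Var[R] = 2*n_A*n_B*(2*n_A*n_B - n_A - n_B) / ((n_A+n_B)^2 * (n_A+n_B-1)) = 8232/2548 = 3.2308.
        SD[R] = 1.7974.
Step 4: Continuity-corrected z = (R - 0.5 - E[R]) / SD[R] = (13 - 0.5 - 8.0000) / 1.7974 = 2.5036.
Step 5: Two-sided p-value via normal approximation = 2*(1 - Phi(|z|)) = 0.012295.
Step 6: alpha = 0.05. reject H0.

R = 13, z = 2.5036, p = 0.012295, reject H0.


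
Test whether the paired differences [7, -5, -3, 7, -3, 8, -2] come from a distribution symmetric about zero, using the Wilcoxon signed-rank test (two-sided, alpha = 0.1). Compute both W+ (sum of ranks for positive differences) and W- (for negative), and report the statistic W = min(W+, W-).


Step 1: Drop any zero differences (none here) and take |d_i|.
|d| = [7, 5, 3, 7, 3, 8, 2]
Step 2: Midrank |d_i| (ties get averaged ranks).
ranks: |7|->5.5, |5|->4, |3|->2.5, |7|->5.5, |3|->2.5, |8|->7, |2|->1
Step 3: Attach original signs; sum ranks with positive sign and with negative sign.
W+ = 5.5 + 5.5 + 7 = 18
W- = 4 + 2.5 + 2.5 + 1 = 10
(Check: W+ + W- = 28 should equal n(n+1)/2 = 28.)
Step 4: Test statistic W = min(W+, W-) = 10.
Step 5: Ties in |d|, so use the tie-corrected normal approximation.
        E[W] = n(n+1)/4 = 7*8/4 = 14.
        Tie groups: |d|=3 (t=2), |d|=7 (t=2); sum(t^3 - t) = 12.
        Var[W] = n(n+1)(2n+1)/24 - sum(t^3-t)/48 = 840/24 - 12/48 = 34.75.
        z = (W - E[W]) / sqrt(Var[W]) = (10 - 14) / 5.8949 = -0.6786.
        Two-sided p = 2*Phi(z) = 0.497422.
Step 6: alpha = 0.1. fail to reject H0.

W+ = 18, W- = 10, W = min = 10, p = 0.497422, fail to reject H0.


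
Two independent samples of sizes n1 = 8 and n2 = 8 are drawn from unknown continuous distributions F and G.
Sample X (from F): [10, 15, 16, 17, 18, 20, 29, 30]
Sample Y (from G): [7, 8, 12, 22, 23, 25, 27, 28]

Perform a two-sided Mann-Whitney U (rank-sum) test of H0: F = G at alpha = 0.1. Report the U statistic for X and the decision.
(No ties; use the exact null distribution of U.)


Step 1: Combine and sort all 16 observations; assign midranks.
sorted (value, group): (7,Y), (8,Y), (10,X), (12,Y), (15,X), (16,X), (17,X), (18,X), (20,X), (22,Y), (23,Y), (25,Y), (27,Y), (28,Y), (29,X), (30,X)
ranks: 7->1, 8->2, 10->3, 12->4, 15->5, 16->6, 17->7, 18->8, 20->9, 22->10, 23->11, 25->12, 27->13, 28->14, 29->15, 30->16
Step 2: Rank sum for X: R1 = 3 + 5 + 6 + 7 + 8 + 9 + 15 + 16 = 69.
Step 3: U_X = R1 - n1(n1+1)/2 = 69 - 8*9/2 = 69 - 36 = 33.
       U_Y = n1*n2 - U_X = 64 - 33 = 31.
Step 4: No ties, so the exact null distribution of U (based on enumerating the C(16,8) = 12870 equally likely rank assignments) gives the two-sided p-value.
Step 5: p-value = 0.959130; compare to alpha = 0.1. fail to reject H0.

U_X = 33, p = 0.959130, fail to reject H0 at alpha = 0.1.


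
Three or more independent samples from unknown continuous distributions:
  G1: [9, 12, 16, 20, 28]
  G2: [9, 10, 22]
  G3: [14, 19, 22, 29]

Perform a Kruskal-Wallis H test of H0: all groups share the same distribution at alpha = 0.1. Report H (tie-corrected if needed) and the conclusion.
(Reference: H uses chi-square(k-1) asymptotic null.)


Step 1: Combine all N = 12 observations and assign midranks.
sorted (value, group, rank): (9,G1,1.5), (9,G2,1.5), (10,G2,3), (12,G1,4), (14,G3,5), (16,G1,6), (19,G3,7), (20,G1,8), (22,G2,9.5), (22,G3,9.5), (28,G1,11), (29,G3,12)
Step 2: Sum ranks within each group.
R_1 = 30.5 (n_1 = 5)
R_2 = 14 (n_2 = 3)
R_3 = 33.5 (n_3 = 4)
Step 3: H = 12/(N(N+1)) * sum(R_i^2/n_i) - 3(N+1)
     = 12/(12*13) * (30.5^2/5 + 14^2/3 + 33.5^2/4) - 3*13
     = 0.076923 * 531.946 - 39
     = 1.918910.
Step 4: Ties present; correction factor C = 1 - 12/(12^3 - 12) = 0.993007. Corrected H = 1.918910 / 0.993007 = 1.932424.
Step 5: Under H0, H ~ chi^2(2); p-value = 0.380522.
Step 6: alpha = 0.1. fail to reject H0.

H = 1.9324, df = 2, p = 0.380522, fail to reject H0.


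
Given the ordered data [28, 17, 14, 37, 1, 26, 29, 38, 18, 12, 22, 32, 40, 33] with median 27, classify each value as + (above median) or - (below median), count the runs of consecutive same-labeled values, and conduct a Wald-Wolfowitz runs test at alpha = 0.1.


Step 1: Compute median = 27; label A = above, B = below.
Labels in order: ABBABBAABBBAAA  (n_A = 7, n_B = 7)
Step 2: Count runs R = 7.
Step 3: Under H0 (random ordering), E[R] = 2*n_A*n_B/(n_A+n_B) + 1 = 2*7*7/14 + 1 = 8.0000.
        Var[R] = 2*n_A*n_B*(2*n_A*n_B - n_A - n_B) / ((n_A+n_B)^2 * (n_A+n_B-1)) = 8232/2548 = 3.2308.
        SD[R] = 1.7974.
Step 4: Continuity-corrected z = (R + 0.5 - E[R]) / SD[R] = (7 + 0.5 - 8.0000) / 1.7974 = -0.2782.
Step 5: Two-sided p-value via normal approximation = 2*(1 - Phi(|z|)) = 0.780879.
Step 6: alpha = 0.1. fail to reject H0.

R = 7, z = -0.2782, p = 0.780879, fail to reject H0.


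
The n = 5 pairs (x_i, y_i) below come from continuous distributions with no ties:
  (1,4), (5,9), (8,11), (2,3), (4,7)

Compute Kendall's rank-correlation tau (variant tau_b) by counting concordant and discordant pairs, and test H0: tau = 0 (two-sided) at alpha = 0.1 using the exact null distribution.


Step 1: Enumerate the 10 unordered pairs (i,j) with i<j and classify each by sign(x_j-x_i) * sign(y_j-y_i).
  (1,2):dx=+4,dy=+5->C; (1,3):dx=+7,dy=+7->C; (1,4):dx=+1,dy=-1->D; (1,5):dx=+3,dy=+3->C
  (2,3):dx=+3,dy=+2->C; (2,4):dx=-3,dy=-6->C; (2,5):dx=-1,dy=-2->C; (3,4):dx=-6,dy=-8->C
  (3,5):dx=-4,dy=-4->C; (4,5):dx=+2,dy=+4->C
Step 2: C = 9, D = 1, total pairs = 10.
Step 3: tau = (C - D)/(n(n-1)/2) = (9 - 1)/10 = 0.800000.
Step 4: Exact two-sided p-value (enumerate n! = 120 permutations of y under H0): p = 0.083333.
Step 5: alpha = 0.1. reject H0.

tau_b = 0.8000 (C=9, D=1), p = 0.083333, reject H0.


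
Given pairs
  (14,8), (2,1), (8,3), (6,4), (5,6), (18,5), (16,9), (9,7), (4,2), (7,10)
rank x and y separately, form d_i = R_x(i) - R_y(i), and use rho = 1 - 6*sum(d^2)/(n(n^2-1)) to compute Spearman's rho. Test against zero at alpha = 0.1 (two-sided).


Step 1: Rank x and y separately (midranks; no ties here).
rank(x): 14->8, 2->1, 8->6, 6->4, 5->3, 18->10, 16->9, 9->7, 4->2, 7->5
rank(y): 8->8, 1->1, 3->3, 4->4, 6->6, 5->5, 9->9, 7->7, 2->2, 10->10
Step 2: d_i = R_x(i) - R_y(i); compute d_i^2.
  (8-8)^2=0, (1-1)^2=0, (6-3)^2=9, (4-4)^2=0, (3-6)^2=9, (10-5)^2=25, (9-9)^2=0, (7-7)^2=0, (2-2)^2=0, (5-10)^2=25
sum(d^2) = 68.
Step 3: rho = 1 - 6*68 / (10*(10^2 - 1)) = 1 - 408/990 = 0.587879.
Step 4: Under H0, t = rho * sqrt((n-2)/(1-rho^2)) = 2.0555 ~ t(8).
Step 5: Two-sided p-value from the t-distribution with 8 df = 0.073878.
Step 6: alpha = 0.1. reject H0.

rho = 0.5879, p = 0.073878, reject H0 at alpha = 0.1.


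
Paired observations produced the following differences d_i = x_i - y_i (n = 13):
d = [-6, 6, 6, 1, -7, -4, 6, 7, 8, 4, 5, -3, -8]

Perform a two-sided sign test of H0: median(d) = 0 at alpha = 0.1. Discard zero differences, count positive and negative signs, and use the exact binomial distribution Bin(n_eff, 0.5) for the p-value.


Step 1: Discard zero differences. Original n = 13; n_eff = number of nonzero differences = 13.
Nonzero differences (with sign): -6, +6, +6, +1, -7, -4, +6, +7, +8, +4, +5, -3, -8
Step 2: Count signs: positive = 8, negative = 5.
Step 3: Under H0: P(positive) = 0.5, so the number of positives S ~ Bin(13, 0.5).
Step 4: Two-sided exact p-value = sum of Bin(13,0.5) probabilities at or below the observed probability = 0.581055.
Step 5: alpha = 0.1. fail to reject H0.

n_eff = 13, pos = 8, neg = 5, p = 0.581055, fail to reject H0.


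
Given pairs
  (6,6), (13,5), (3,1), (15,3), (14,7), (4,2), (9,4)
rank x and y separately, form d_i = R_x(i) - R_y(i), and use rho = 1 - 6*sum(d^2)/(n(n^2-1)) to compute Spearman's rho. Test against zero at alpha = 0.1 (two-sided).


Step 1: Rank x and y separately (midranks; no ties here).
rank(x): 6->3, 13->5, 3->1, 15->7, 14->6, 4->2, 9->4
rank(y): 6->6, 5->5, 1->1, 3->3, 7->7, 2->2, 4->4
Step 2: d_i = R_x(i) - R_y(i); compute d_i^2.
  (3-6)^2=9, (5-5)^2=0, (1-1)^2=0, (7-3)^2=16, (6-7)^2=1, (2-2)^2=0, (4-4)^2=0
sum(d^2) = 26.
Step 3: rho = 1 - 6*26 / (7*(7^2 - 1)) = 1 - 156/336 = 0.535714.
Step 4: Under H0, t = rho * sqrt((n-2)/(1-rho^2)) = 1.4186 ~ t(5).
Step 5: Two-sided p-value from the t-distribution with 5 df = 0.215217.
Step 6: alpha = 0.1. fail to reject H0.

rho = 0.5357, p = 0.215217, fail to reject H0 at alpha = 0.1.


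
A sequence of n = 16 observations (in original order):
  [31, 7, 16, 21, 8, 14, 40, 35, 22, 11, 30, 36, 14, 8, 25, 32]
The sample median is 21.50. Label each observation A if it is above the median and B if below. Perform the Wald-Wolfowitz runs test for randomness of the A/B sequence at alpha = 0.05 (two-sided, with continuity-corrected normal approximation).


Step 1: Compute median = 21.50; label A = above, B = below.
Labels in order: ABBBBBAAABAABBAA  (n_A = 8, n_B = 8)
Step 2: Count runs R = 7.
Step 3: Under H0 (random ordering), E[R] = 2*n_A*n_B/(n_A+n_B) + 1 = 2*8*8/16 + 1 = 9.0000.
        Var[R] = 2*n_A*n_B*(2*n_A*n_B - n_A - n_B) / ((n_A+n_B)^2 * (n_A+n_B-1)) = 14336/3840 = 3.7333.
        SD[R] = 1.9322.
Step 4: Continuity-corrected z = (R + 0.5 - E[R]) / SD[R] = (7 + 0.5 - 9.0000) / 1.9322 = -0.7763.
Step 5: Two-sided p-value via normal approximation = 2*(1 - Phi(|z|)) = 0.437558.
Step 6: alpha = 0.05. fail to reject H0.

R = 7, z = -0.7763, p = 0.437558, fail to reject H0.


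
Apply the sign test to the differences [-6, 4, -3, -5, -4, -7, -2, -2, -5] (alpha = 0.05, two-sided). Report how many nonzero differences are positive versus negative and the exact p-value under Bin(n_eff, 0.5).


Step 1: Discard zero differences. Original n = 9; n_eff = number of nonzero differences = 9.
Nonzero differences (with sign): -6, +4, -3, -5, -4, -7, -2, -2, -5
Step 2: Count signs: positive = 1, negative = 8.
Step 3: Under H0: P(positive) = 0.5, so the number of positives S ~ Bin(9, 0.5).
Step 4: Two-sided exact p-value = sum of Bin(9,0.5) probabilities at or below the observed probability = 0.039062.
Step 5: alpha = 0.05. reject H0.

n_eff = 9, pos = 1, neg = 8, p = 0.039062, reject H0.


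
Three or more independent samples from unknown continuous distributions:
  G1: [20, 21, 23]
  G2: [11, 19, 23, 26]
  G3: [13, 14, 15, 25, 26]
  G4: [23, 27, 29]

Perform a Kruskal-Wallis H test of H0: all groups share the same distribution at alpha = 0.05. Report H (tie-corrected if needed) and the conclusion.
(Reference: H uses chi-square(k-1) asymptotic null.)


Step 1: Combine all N = 15 observations and assign midranks.
sorted (value, group, rank): (11,G2,1), (13,G3,2), (14,G3,3), (15,G3,4), (19,G2,5), (20,G1,6), (21,G1,7), (23,G1,9), (23,G2,9), (23,G4,9), (25,G3,11), (26,G2,12.5), (26,G3,12.5), (27,G4,14), (29,G4,15)
Step 2: Sum ranks within each group.
R_1 = 22 (n_1 = 3)
R_2 = 27.5 (n_2 = 4)
R_3 = 32.5 (n_3 = 5)
R_4 = 38 (n_4 = 3)
Step 3: H = 12/(N(N+1)) * sum(R_i^2/n_i) - 3(N+1)
     = 12/(15*16) * (22^2/3 + 27.5^2/4 + 32.5^2/5 + 38^2/3) - 3*16
     = 0.050000 * 1042.98 - 48
     = 4.148958.
Step 4: Ties present; correction factor C = 1 - 30/(15^3 - 15) = 0.991071. Corrected H = 4.148958 / 0.991071 = 4.186336.
Step 5: Under H0, H ~ chi^2(3); p-value = 0.242033.
Step 6: alpha = 0.05. fail to reject H0.

H = 4.1863, df = 3, p = 0.242033, fail to reject H0.


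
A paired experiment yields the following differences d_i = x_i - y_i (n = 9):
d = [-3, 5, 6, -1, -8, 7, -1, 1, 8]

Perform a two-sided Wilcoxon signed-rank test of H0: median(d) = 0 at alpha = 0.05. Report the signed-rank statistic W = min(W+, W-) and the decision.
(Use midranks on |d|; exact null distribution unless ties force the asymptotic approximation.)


Step 1: Drop any zero differences (none here) and take |d_i|.
|d| = [3, 5, 6, 1, 8, 7, 1, 1, 8]
Step 2: Midrank |d_i| (ties get averaged ranks).
ranks: |3|->4, |5|->5, |6|->6, |1|->2, |8|->8.5, |7|->7, |1|->2, |1|->2, |8|->8.5
Step 3: Attach original signs; sum ranks with positive sign and with negative sign.
W+ = 5 + 6 + 7 + 2 + 8.5 = 28.5
W- = 4 + 2 + 8.5 + 2 = 16.5
(Check: W+ + W- = 45 should equal n(n+1)/2 = 45.)
Step 4: Test statistic W = min(W+, W-) = 16.5.
Step 5: Ties in |d|, so use the tie-corrected normal approximation.
        E[W] = n(n+1)/4 = 9*10/4 = 22.5.
        Tie groups: |d|=1 (t=3), |d|=8 (t=2); sum(t^3 - t) = 30.
        Var[W] = n(n+1)(2n+1)/24 - sum(t^3-t)/48 = 1710/24 - 30/48 = 70.625.
        z = (W - E[W]) / sqrt(Var[W]) = (16.5 - 22.5) / 8.4039 = -0.7140.
        Two-sided p = 2*Phi(z) = 0.475254.
Step 6: alpha = 0.05. fail to reject H0.

W+ = 28.5, W- = 16.5, W = min = 16.5, p = 0.475254, fail to reject H0.


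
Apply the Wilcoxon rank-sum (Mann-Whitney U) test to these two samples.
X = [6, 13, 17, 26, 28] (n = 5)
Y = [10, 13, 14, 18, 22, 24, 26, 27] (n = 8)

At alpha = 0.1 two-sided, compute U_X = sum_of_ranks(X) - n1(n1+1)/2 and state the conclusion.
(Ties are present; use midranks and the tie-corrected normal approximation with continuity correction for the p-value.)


Step 1: Combine and sort all 13 observations; assign midranks.
sorted (value, group): (6,X), (10,Y), (13,X), (13,Y), (14,Y), (17,X), (18,Y), (22,Y), (24,Y), (26,X), (26,Y), (27,Y), (28,X)
ranks: 6->1, 10->2, 13->3.5, 13->3.5, 14->5, 17->6, 18->7, 22->8, 24->9, 26->10.5, 26->10.5, 27->12, 28->13
Step 2: Rank sum for X: R1 = 1 + 3.5 + 6 + 10.5 + 13 = 34.
Step 3: U_X = R1 - n1(n1+1)/2 = 34 - 5*6/2 = 34 - 15 = 19.
       U_Y = n1*n2 - U_X = 40 - 19 = 21.
Step 4: Ties are present, so use the tie-corrected normal approximation (with continuity correction) for the p-value.
Step 5: p-value = 0.941492; compare to alpha = 0.1. fail to reject H0.

U_X = 19, p = 0.941492, fail to reject H0 at alpha = 0.1.


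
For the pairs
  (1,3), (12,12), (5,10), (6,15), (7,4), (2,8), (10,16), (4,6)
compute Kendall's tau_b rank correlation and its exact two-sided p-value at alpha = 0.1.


Step 1: Enumerate the 28 unordered pairs (i,j) with i<j and classify each by sign(x_j-x_i) * sign(y_j-y_i).
  (1,2):dx=+11,dy=+9->C; (1,3):dx=+4,dy=+7->C; (1,4):dx=+5,dy=+12->C; (1,5):dx=+6,dy=+1->C
  (1,6):dx=+1,dy=+5->C; (1,7):dx=+9,dy=+13->C; (1,8):dx=+3,dy=+3->C; (2,3):dx=-7,dy=-2->C
  (2,4):dx=-6,dy=+3->D; (2,5):dx=-5,dy=-8->C; (2,6):dx=-10,dy=-4->C; (2,7):dx=-2,dy=+4->D
  (2,8):dx=-8,dy=-6->C; (3,4):dx=+1,dy=+5->C; (3,5):dx=+2,dy=-6->D; (3,6):dx=-3,dy=-2->C
  (3,7):dx=+5,dy=+6->C; (3,8):dx=-1,dy=-4->C; (4,5):dx=+1,dy=-11->D; (4,6):dx=-4,dy=-7->C
  (4,7):dx=+4,dy=+1->C; (4,8):dx=-2,dy=-9->C; (5,6):dx=-5,dy=+4->D; (5,7):dx=+3,dy=+12->C
  (5,8):dx=-3,dy=+2->D; (6,7):dx=+8,dy=+8->C; (6,8):dx=+2,dy=-2->D; (7,8):dx=-6,dy=-10->C
Step 2: C = 21, D = 7, total pairs = 28.
Step 3: tau = (C - D)/(n(n-1)/2) = (21 - 7)/28 = 0.500000.
Step 4: Exact two-sided p-value (enumerate n! = 40320 permutations of y under H0): p = 0.108681.
Step 5: alpha = 0.1. fail to reject H0.

tau_b = 0.5000 (C=21, D=7), p = 0.108681, fail to reject H0.


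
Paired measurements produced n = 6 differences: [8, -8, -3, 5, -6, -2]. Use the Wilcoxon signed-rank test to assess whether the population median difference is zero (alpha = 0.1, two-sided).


Step 1: Drop any zero differences (none here) and take |d_i|.
|d| = [8, 8, 3, 5, 6, 2]
Step 2: Midrank |d_i| (ties get averaged ranks).
ranks: |8|->5.5, |8|->5.5, |3|->2, |5|->3, |6|->4, |2|->1
Step 3: Attach original signs; sum ranks with positive sign and with negative sign.
W+ = 5.5 + 3 = 8.5
W- = 5.5 + 2 + 4 + 1 = 12.5
(Check: W+ + W- = 21 should equal n(n+1)/2 = 21.)
Step 4: Test statistic W = min(W+, W-) = 8.5.
Step 5: Ties in |d|, so use the tie-corrected normal approximation.
        E[W] = n(n+1)/4 = 6*7/4 = 10.5.
        Tie groups: |d|=8 (t=2); sum(t^3 - t) = 6.
        Var[W] = n(n+1)(2n+1)/24 - sum(t^3-t)/48 = 546/24 - 6/48 = 22.625.
        z = (W - E[W]) / sqrt(Var[W]) = (8.5 - 10.5) / 4.7566 = -0.4205.
        Two-sided p = 2*Phi(z) = 0.674142.
Step 6: alpha = 0.1. fail to reject H0.

W+ = 8.5, W- = 12.5, W = min = 8.5, p = 0.674142, fail to reject H0.


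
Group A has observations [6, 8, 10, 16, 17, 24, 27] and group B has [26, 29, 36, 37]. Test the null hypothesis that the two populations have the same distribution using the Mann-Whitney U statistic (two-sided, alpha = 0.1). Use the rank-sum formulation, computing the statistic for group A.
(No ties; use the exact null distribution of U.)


Step 1: Combine and sort all 11 observations; assign midranks.
sorted (value, group): (6,X), (8,X), (10,X), (16,X), (17,X), (24,X), (26,Y), (27,X), (29,Y), (36,Y), (37,Y)
ranks: 6->1, 8->2, 10->3, 16->4, 17->5, 24->6, 26->7, 27->8, 29->9, 36->10, 37->11
Step 2: Rank sum for X: R1 = 1 + 2 + 3 + 4 + 5 + 6 + 8 = 29.
Step 3: U_X = R1 - n1(n1+1)/2 = 29 - 7*8/2 = 29 - 28 = 1.
       U_Y = n1*n2 - U_X = 28 - 1 = 27.
Step 4: No ties, so the exact null distribution of U (based on enumerating the C(11,7) = 330 equally likely rank assignments) gives the two-sided p-value.
Step 5: p-value = 0.012121; compare to alpha = 0.1. reject H0.

U_X = 1, p = 0.012121, reject H0 at alpha = 0.1.


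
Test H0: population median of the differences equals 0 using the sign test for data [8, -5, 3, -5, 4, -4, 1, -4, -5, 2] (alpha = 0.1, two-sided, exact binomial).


Step 1: Discard zero differences. Original n = 10; n_eff = number of nonzero differences = 10.
Nonzero differences (with sign): +8, -5, +3, -5, +4, -4, +1, -4, -5, +2
Step 2: Count signs: positive = 5, negative = 5.
Step 3: Under H0: P(positive) = 0.5, so the number of positives S ~ Bin(10, 0.5).
Step 4: Two-sided exact p-value = sum of Bin(10,0.5) probabilities at or below the observed probability = 1.000000.
Step 5: alpha = 0.1. fail to reject H0.

n_eff = 10, pos = 5, neg = 5, p = 1.000000, fail to reject H0.


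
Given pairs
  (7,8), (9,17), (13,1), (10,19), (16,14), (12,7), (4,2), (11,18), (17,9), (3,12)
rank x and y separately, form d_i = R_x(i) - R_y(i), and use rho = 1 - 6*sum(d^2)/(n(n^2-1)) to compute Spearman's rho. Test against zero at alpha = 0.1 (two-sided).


Step 1: Rank x and y separately (midranks; no ties here).
rank(x): 7->3, 9->4, 13->8, 10->5, 16->9, 12->7, 4->2, 11->6, 17->10, 3->1
rank(y): 8->4, 17->8, 1->1, 19->10, 14->7, 7->3, 2->2, 18->9, 9->5, 12->6
Step 2: d_i = R_x(i) - R_y(i); compute d_i^2.
  (3-4)^2=1, (4-8)^2=16, (8-1)^2=49, (5-10)^2=25, (9-7)^2=4, (7-3)^2=16, (2-2)^2=0, (6-9)^2=9, (10-5)^2=25, (1-6)^2=25
sum(d^2) = 170.
Step 3: rho = 1 - 6*170 / (10*(10^2 - 1)) = 1 - 1020/990 = -0.030303.
Step 4: Under H0, t = rho * sqrt((n-2)/(1-rho^2)) = -0.0857 ~ t(8).
Step 5: Two-sided p-value from the t-distribution with 8 df = 0.933773.
Step 6: alpha = 0.1. fail to reject H0.

rho = -0.0303, p = 0.933773, fail to reject H0 at alpha = 0.1.


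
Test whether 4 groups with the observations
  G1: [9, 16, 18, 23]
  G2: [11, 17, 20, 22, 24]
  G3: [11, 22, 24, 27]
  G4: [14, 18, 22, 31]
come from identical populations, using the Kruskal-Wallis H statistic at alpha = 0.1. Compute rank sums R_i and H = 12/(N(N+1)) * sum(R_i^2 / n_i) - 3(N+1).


Step 1: Combine all N = 17 observations and assign midranks.
sorted (value, group, rank): (9,G1,1), (11,G2,2.5), (11,G3,2.5), (14,G4,4), (16,G1,5), (17,G2,6), (18,G1,7.5), (18,G4,7.5), (20,G2,9), (22,G2,11), (22,G3,11), (22,G4,11), (23,G1,13), (24,G2,14.5), (24,G3,14.5), (27,G3,16), (31,G4,17)
Step 2: Sum ranks within each group.
R_1 = 26.5 (n_1 = 4)
R_2 = 43 (n_2 = 5)
R_3 = 44 (n_3 = 4)
R_4 = 39.5 (n_4 = 4)
Step 3: H = 12/(N(N+1)) * sum(R_i^2/n_i) - 3(N+1)
     = 12/(17*18) * (26.5^2/4 + 43^2/5 + 44^2/4 + 39.5^2/4) - 3*18
     = 0.039216 * 1419.42 - 54
     = 1.663725.
Step 4: Ties present; correction factor C = 1 - 42/(17^3 - 17) = 0.991422. Corrected H = 1.663725 / 0.991422 = 1.678121.
Step 5: Under H0, H ~ chi^2(3); p-value = 0.641809.
Step 6: alpha = 0.1. fail to reject H0.

H = 1.6781, df = 3, p = 0.641809, fail to reject H0.


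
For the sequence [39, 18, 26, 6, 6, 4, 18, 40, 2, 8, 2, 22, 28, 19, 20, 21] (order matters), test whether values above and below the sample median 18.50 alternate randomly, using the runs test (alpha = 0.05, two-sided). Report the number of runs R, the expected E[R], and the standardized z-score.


Step 1: Compute median = 18.50; label A = above, B = below.
Labels in order: ABABBBBABBBAAAAA  (n_A = 8, n_B = 8)
Step 2: Count runs R = 7.
Step 3: Under H0 (random ordering), E[R] = 2*n_A*n_B/(n_A+n_B) + 1 = 2*8*8/16 + 1 = 9.0000.
        Var[R] = 2*n_A*n_B*(2*n_A*n_B - n_A - n_B) / ((n_A+n_B)^2 * (n_A+n_B-1)) = 14336/3840 = 3.7333.
        SD[R] = 1.9322.
Step 4: Continuity-corrected z = (R + 0.5 - E[R]) / SD[R] = (7 + 0.5 - 9.0000) / 1.9322 = -0.7763.
Step 5: Two-sided p-value via normal approximation = 2*(1 - Phi(|z|)) = 0.437558.
Step 6: alpha = 0.05. fail to reject H0.

R = 7, z = -0.7763, p = 0.437558, fail to reject H0.


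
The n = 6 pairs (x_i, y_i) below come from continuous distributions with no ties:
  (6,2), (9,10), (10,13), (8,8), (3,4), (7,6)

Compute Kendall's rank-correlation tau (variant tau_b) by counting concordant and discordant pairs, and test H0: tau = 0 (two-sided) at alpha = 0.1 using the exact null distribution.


Step 1: Enumerate the 15 unordered pairs (i,j) with i<j and classify each by sign(x_j-x_i) * sign(y_j-y_i).
  (1,2):dx=+3,dy=+8->C; (1,3):dx=+4,dy=+11->C; (1,4):dx=+2,dy=+6->C; (1,5):dx=-3,dy=+2->D
  (1,6):dx=+1,dy=+4->C; (2,3):dx=+1,dy=+3->C; (2,4):dx=-1,dy=-2->C; (2,5):dx=-6,dy=-6->C
  (2,6):dx=-2,dy=-4->C; (3,4):dx=-2,dy=-5->C; (3,5):dx=-7,dy=-9->C; (3,6):dx=-3,dy=-7->C
  (4,5):dx=-5,dy=-4->C; (4,6):dx=-1,dy=-2->C; (5,6):dx=+4,dy=+2->C
Step 2: C = 14, D = 1, total pairs = 15.
Step 3: tau = (C - D)/(n(n-1)/2) = (14 - 1)/15 = 0.866667.
Step 4: Exact two-sided p-value (enumerate n! = 720 permutations of y under H0): p = 0.016667.
Step 5: alpha = 0.1. reject H0.

tau_b = 0.8667 (C=14, D=1), p = 0.016667, reject H0.


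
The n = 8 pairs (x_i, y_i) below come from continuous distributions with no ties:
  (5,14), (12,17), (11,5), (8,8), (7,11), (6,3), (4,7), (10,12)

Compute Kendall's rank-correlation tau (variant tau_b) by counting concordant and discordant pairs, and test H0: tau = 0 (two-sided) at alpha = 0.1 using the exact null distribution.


Step 1: Enumerate the 28 unordered pairs (i,j) with i<j and classify each by sign(x_j-x_i) * sign(y_j-y_i).
  (1,2):dx=+7,dy=+3->C; (1,3):dx=+6,dy=-9->D; (1,4):dx=+3,dy=-6->D; (1,5):dx=+2,dy=-3->D
  (1,6):dx=+1,dy=-11->D; (1,7):dx=-1,dy=-7->C; (1,8):dx=+5,dy=-2->D; (2,3):dx=-1,dy=-12->C
  (2,4):dx=-4,dy=-9->C; (2,5):dx=-5,dy=-6->C; (2,6):dx=-6,dy=-14->C; (2,7):dx=-8,dy=-10->C
  (2,8):dx=-2,dy=-5->C; (3,4):dx=-3,dy=+3->D; (3,5):dx=-4,dy=+6->D; (3,6):dx=-5,dy=-2->C
  (3,7):dx=-7,dy=+2->D; (3,8):dx=-1,dy=+7->D; (4,5):dx=-1,dy=+3->D; (4,6):dx=-2,dy=-5->C
  (4,7):dx=-4,dy=-1->C; (4,8):dx=+2,dy=+4->C; (5,6):dx=-1,dy=-8->C; (5,7):dx=-3,dy=-4->C
  (5,8):dx=+3,dy=+1->C; (6,7):dx=-2,dy=+4->D; (6,8):dx=+4,dy=+9->C; (7,8):dx=+6,dy=+5->C
Step 2: C = 17, D = 11, total pairs = 28.
Step 3: tau = (C - D)/(n(n-1)/2) = (17 - 11)/28 = 0.214286.
Step 4: Exact two-sided p-value (enumerate n! = 40320 permutations of y under H0): p = 0.548413.
Step 5: alpha = 0.1. fail to reject H0.

tau_b = 0.2143 (C=17, D=11), p = 0.548413, fail to reject H0.


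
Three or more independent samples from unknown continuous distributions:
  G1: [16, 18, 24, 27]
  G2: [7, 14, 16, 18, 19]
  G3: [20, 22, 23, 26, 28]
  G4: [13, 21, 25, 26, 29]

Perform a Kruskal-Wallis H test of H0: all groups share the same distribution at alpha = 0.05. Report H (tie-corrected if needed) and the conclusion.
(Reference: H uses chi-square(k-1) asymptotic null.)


Step 1: Combine all N = 19 observations and assign midranks.
sorted (value, group, rank): (7,G2,1), (13,G4,2), (14,G2,3), (16,G1,4.5), (16,G2,4.5), (18,G1,6.5), (18,G2,6.5), (19,G2,8), (20,G3,9), (21,G4,10), (22,G3,11), (23,G3,12), (24,G1,13), (25,G4,14), (26,G3,15.5), (26,G4,15.5), (27,G1,17), (28,G3,18), (29,G4,19)
Step 2: Sum ranks within each group.
R_1 = 41 (n_1 = 4)
R_2 = 23 (n_2 = 5)
R_3 = 65.5 (n_3 = 5)
R_4 = 60.5 (n_4 = 5)
Step 3: H = 12/(N(N+1)) * sum(R_i^2/n_i) - 3(N+1)
     = 12/(19*20) * (41^2/4 + 23^2/5 + 65.5^2/5 + 60.5^2/5) - 3*20
     = 0.031579 * 2116.15 - 60
     = 6.825789.
Step 4: Ties present; correction factor C = 1 - 18/(19^3 - 19) = 0.997368. Corrected H = 6.825789 / 0.997368 = 6.843799.
Step 5: Under H0, H ~ chi^2(3); p-value = 0.077047.
Step 6: alpha = 0.05. fail to reject H0.

H = 6.8438, df = 3, p = 0.077047, fail to reject H0.


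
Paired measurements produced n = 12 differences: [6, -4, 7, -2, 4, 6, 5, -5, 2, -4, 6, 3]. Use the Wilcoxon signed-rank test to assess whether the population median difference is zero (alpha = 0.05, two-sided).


Step 1: Drop any zero differences (none here) and take |d_i|.
|d| = [6, 4, 7, 2, 4, 6, 5, 5, 2, 4, 6, 3]
Step 2: Midrank |d_i| (ties get averaged ranks).
ranks: |6|->10, |4|->5, |7|->12, |2|->1.5, |4|->5, |6|->10, |5|->7.5, |5|->7.5, |2|->1.5, |4|->5, |6|->10, |3|->3
Step 3: Attach original signs; sum ranks with positive sign and with negative sign.
W+ = 10 + 12 + 5 + 10 + 7.5 + 1.5 + 10 + 3 = 59
W- = 5 + 1.5 + 7.5 + 5 = 19
(Check: W+ + W- = 78 should equal n(n+1)/2 = 78.)
Step 4: Test statistic W = min(W+, W-) = 19.
Step 5: Ties in |d|, so use the tie-corrected normal approximation.
        E[W] = n(n+1)/4 = 12*13/4 = 39.
        Tie groups: |d|=2 (t=2), |d|=4 (t=3), |d|=5 (t=2), |d|=6 (t=3); sum(t^3 - t) = 60.
        Var[W] = n(n+1)(2n+1)/24 - sum(t^3-t)/48 = 3900/24 - 60/48 = 161.25.
        z = (W - E[W]) / sqrt(Var[W]) = (19 - 39) / 12.6984 = -1.5750.
        Two-sided p = 2*Phi(z) = 0.115257.
Step 6: alpha = 0.05. fail to reject H0.

W+ = 59, W- = 19, W = min = 19, p = 0.115257, fail to reject H0.


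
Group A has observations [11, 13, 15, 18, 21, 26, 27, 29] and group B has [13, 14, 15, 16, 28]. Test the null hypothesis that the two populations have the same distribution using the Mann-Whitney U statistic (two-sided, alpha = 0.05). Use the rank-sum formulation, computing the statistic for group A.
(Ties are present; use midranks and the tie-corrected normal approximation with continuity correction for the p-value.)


Step 1: Combine and sort all 13 observations; assign midranks.
sorted (value, group): (11,X), (13,X), (13,Y), (14,Y), (15,X), (15,Y), (16,Y), (18,X), (21,X), (26,X), (27,X), (28,Y), (29,X)
ranks: 11->1, 13->2.5, 13->2.5, 14->4, 15->5.5, 15->5.5, 16->7, 18->8, 21->9, 26->10, 27->11, 28->12, 29->13
Step 2: Rank sum for X: R1 = 1 + 2.5 + 5.5 + 8 + 9 + 10 + 11 + 13 = 60.
Step 3: U_X = R1 - n1(n1+1)/2 = 60 - 8*9/2 = 60 - 36 = 24.
       U_Y = n1*n2 - U_X = 40 - 24 = 16.
Step 4: Ties are present, so use the tie-corrected normal approximation (with continuity correction) for the p-value.
Step 5: p-value = 0.607419; compare to alpha = 0.05. fail to reject H0.

U_X = 24, p = 0.607419, fail to reject H0 at alpha = 0.05.


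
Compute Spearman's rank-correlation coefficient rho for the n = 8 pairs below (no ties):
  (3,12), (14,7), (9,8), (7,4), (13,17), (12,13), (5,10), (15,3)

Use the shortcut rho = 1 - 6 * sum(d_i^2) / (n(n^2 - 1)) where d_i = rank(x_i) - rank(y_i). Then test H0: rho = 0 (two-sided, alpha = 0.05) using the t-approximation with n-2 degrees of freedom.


Step 1: Rank x and y separately (midranks; no ties here).
rank(x): 3->1, 14->7, 9->4, 7->3, 13->6, 12->5, 5->2, 15->8
rank(y): 12->6, 7->3, 8->4, 4->2, 17->8, 13->7, 10->5, 3->1
Step 2: d_i = R_x(i) - R_y(i); compute d_i^2.
  (1-6)^2=25, (7-3)^2=16, (4-4)^2=0, (3-2)^2=1, (6-8)^2=4, (5-7)^2=4, (2-5)^2=9, (8-1)^2=49
sum(d^2) = 108.
Step 3: rho = 1 - 6*108 / (8*(8^2 - 1)) = 1 - 648/504 = -0.285714.
Step 4: Under H0, t = rho * sqrt((n-2)/(1-rho^2)) = -0.7303 ~ t(6).
Step 5: Two-sided p-value from the t-distribution with 6 df = 0.492726.
Step 6: alpha = 0.05. fail to reject H0.

rho = -0.2857, p = 0.492726, fail to reject H0 at alpha = 0.05.


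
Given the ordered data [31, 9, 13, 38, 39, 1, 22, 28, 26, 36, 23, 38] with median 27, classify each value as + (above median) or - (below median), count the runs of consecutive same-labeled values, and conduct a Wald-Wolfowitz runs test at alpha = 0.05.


Step 1: Compute median = 27; label A = above, B = below.
Labels in order: ABBAABBABABA  (n_A = 6, n_B = 6)
Step 2: Count runs R = 9.
Step 3: Under H0 (random ordering), E[R] = 2*n_A*n_B/(n_A+n_B) + 1 = 2*6*6/12 + 1 = 7.0000.
        Var[R] = 2*n_A*n_B*(2*n_A*n_B - n_A - n_B) / ((n_A+n_B)^2 * (n_A+n_B-1)) = 4320/1584 = 2.7273.
        SD[R] = 1.6514.
Step 4: Continuity-corrected z = (R - 0.5 - E[R]) / SD[R] = (9 - 0.5 - 7.0000) / 1.6514 = 0.9083.
Step 5: Two-sided p-value via normal approximation = 2*(1 - Phi(|z|)) = 0.363722.
Step 6: alpha = 0.05. fail to reject H0.

R = 9, z = 0.9083, p = 0.363722, fail to reject H0.


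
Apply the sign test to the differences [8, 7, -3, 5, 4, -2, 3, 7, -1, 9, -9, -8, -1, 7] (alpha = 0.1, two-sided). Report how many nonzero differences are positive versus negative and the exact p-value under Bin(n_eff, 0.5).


Step 1: Discard zero differences. Original n = 14; n_eff = number of nonzero differences = 14.
Nonzero differences (with sign): +8, +7, -3, +5, +4, -2, +3, +7, -1, +9, -9, -8, -1, +7
Step 2: Count signs: positive = 8, negative = 6.
Step 3: Under H0: P(positive) = 0.5, so the number of positives S ~ Bin(14, 0.5).
Step 4: Two-sided exact p-value = sum of Bin(14,0.5) probabilities at or below the observed probability = 0.790527.
Step 5: alpha = 0.1. fail to reject H0.

n_eff = 14, pos = 8, neg = 6, p = 0.790527, fail to reject H0.
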